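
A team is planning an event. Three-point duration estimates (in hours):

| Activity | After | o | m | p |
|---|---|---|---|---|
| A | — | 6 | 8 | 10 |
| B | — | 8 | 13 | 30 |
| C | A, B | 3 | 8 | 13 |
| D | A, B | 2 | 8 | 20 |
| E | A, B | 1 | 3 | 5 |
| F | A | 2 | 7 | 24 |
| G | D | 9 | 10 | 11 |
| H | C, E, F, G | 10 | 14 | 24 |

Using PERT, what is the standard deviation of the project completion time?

5.29 hours

te_A = (6 + 4·8 + 10)/6 = 48/6 = 8; σ²_A = ((10−6)/6)² = 0.444
te_B = (8 + 4·13 + 30)/6 = 90/6 = 15; σ²_B = ((30−8)/6)² = 13.444
te_C = (3 + 4·8 + 13)/6 = 48/6 = 8; σ²_C = ((13−3)/6)² = 2.778
te_D = (2 + 4·8 + 20)/6 = 54/6 = 9; σ²_D = ((20−2)/6)² = 9.000
te_E = (1 + 4·3 + 5)/6 = 18/6 = 3; σ²_E = ((5−1)/6)² = 0.444
te_F = (2 + 4·7 + 24)/6 = 54/6 = 9; σ²_F = ((24−2)/6)² = 13.444
te_G = (9 + 4·10 + 11)/6 = 60/6 = 10; σ²_G = ((11−9)/6)² = 0.111
te_H = (10 + 4·14 + 24)/6 = 90/6 = 15; σ²_H = ((24−10)/6)² = 5.444

Forward pass:
ES_A = 0; EF_A = 8
ES_B = 0; EF_B = 15
ES_C = max(EF_A=8, EF_B=15) = 15; EF_C = 15+8 = 23
ES_D = max(EF_A=8, EF_B=15) = 15; EF_D = 15+9 = 24
ES_E = max(EF_A=8, EF_B=15) = 15; EF_E = 15+3 = 18
ES_F = 8; EF_F = 8+9 = 17
ES_G = 24; EF_G = 24+10 = 34
ES_H = max(EF_C=23, EF_E=18, EF_F=17, EF_G=34) = 34; EF_H = 34+15 = 49
Expected project duration μ = 49 hours. Critical path: B → D → G → H.

Variance along critical path = 13.444 + 9.000 + 0.111 + 5.444 = 28.000
σ = √28.000 = 5.292 hours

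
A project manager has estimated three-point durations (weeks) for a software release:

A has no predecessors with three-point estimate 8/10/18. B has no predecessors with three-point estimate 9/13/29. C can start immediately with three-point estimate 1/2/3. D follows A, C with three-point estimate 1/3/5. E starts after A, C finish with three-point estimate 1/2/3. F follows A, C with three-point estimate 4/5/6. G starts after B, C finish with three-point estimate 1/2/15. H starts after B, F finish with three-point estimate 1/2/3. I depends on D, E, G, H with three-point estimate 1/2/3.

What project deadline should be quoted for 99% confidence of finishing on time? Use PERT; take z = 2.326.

30.5 weeks

te_A = (8 + 4·10 + 18)/6 = 66/6 = 11; σ²_A = ((18−8)/6)² = 2.778
te_B = (9 + 4·13 + 29)/6 = 90/6 = 15; σ²_B = ((29−9)/6)² = 11.111
te_C = (1 + 4·2 + 3)/6 = 12/6 = 2; σ²_C = ((3−1)/6)² = 0.111
te_D = (1 + 4·3 + 5)/6 = 18/6 = 3; σ²_D = ((5−1)/6)² = 0.444
te_E = (1 + 4·2 + 3)/6 = 12/6 = 2; σ²_E = ((3−1)/6)² = 0.111
te_F = (4 + 4·5 + 6)/6 = 30/6 = 5; σ²_F = ((6−4)/6)² = 0.111
te_G = (1 + 4·2 + 15)/6 = 24/6 = 4; σ²_G = ((15−1)/6)² = 5.444
te_H = (1 + 4·2 + 3)/6 = 12/6 = 2; σ²_H = ((3−1)/6)² = 0.111
te_I = (1 + 4·2 + 3)/6 = 12/6 = 2; σ²_I = ((3−1)/6)² = 0.111

Forward pass:
ES_A = 0; EF_A = 11
ES_B = 0; EF_B = 15
ES_C = 0; EF_C = 2
ES_D = max(EF_A=11, EF_C=2) = 11; EF_D = 11+3 = 14
ES_E = max(EF_A=11, EF_C=2) = 11; EF_E = 11+2 = 13
ES_F = max(EF_A=11, EF_C=2) = 11; EF_F = 11+5 = 16
ES_G = max(EF_B=15, EF_C=2) = 15; EF_G = 15+4 = 19
ES_H = max(EF_B=15, EF_F=16) = 16; EF_H = 16+2 = 18
ES_I = max(EF_D=14, EF_E=13, EF_G=19, EF_H=18) = 19; EF_I = 19+2 = 21
Expected project duration μ = 21 weeks. Critical path: B → G → I.

Variance along critical path = 11.111 + 5.444 + 0.111 = 16.667; σ = 4.082 weeks.
D = μ + z·σ = 21 + 2.326·4.082 = 30.5 weeks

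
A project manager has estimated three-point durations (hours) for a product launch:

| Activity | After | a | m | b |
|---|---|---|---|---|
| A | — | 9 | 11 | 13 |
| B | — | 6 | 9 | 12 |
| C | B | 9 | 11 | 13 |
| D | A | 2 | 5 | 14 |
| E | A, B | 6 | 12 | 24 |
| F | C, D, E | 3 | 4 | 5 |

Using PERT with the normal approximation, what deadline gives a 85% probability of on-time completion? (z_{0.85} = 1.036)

te_A = (9 + 4·11 + 13)/6 = 66/6 = 11; σ²_A = ((13−9)/6)² = 0.444
te_B = (6 + 4·9 + 12)/6 = 54/6 = 9; σ²_B = ((12−6)/6)² = 1.000
te_C = (9 + 4·11 + 13)/6 = 66/6 = 11; σ²_C = ((13−9)/6)² = 0.444
te_D = (2 + 4·5 + 14)/6 = 36/6 = 6; σ²_D = ((14−2)/6)² = 4.000
te_E = (6 + 4·12 + 24)/6 = 78/6 = 13; σ²_E = ((24−6)/6)² = 9.000
te_F = (3 + 4·4 + 5)/6 = 24/6 = 4; σ²_F = ((5−3)/6)² = 0.111

Forward pass:
ES_A = 0; EF_A = 11
ES_B = 0; EF_B = 9
ES_C = 9; EF_C = 9+11 = 20
ES_D = 11; EF_D = 11+6 = 17
ES_E = max(EF_A=11, EF_B=9) = 11; EF_E = 11+13 = 24
ES_F = max(EF_C=20, EF_D=17, EF_E=24) = 24; EF_F = 24+4 = 28
Expected project duration μ = 28 hours. Critical path: A → E → F.

Variance along critical path = 0.444 + 9.000 + 0.111 = 9.556; σ = 3.091 hours.
D = μ + z·σ = 28 + 1.036·3.091 = 31.2 hours

31.2 hours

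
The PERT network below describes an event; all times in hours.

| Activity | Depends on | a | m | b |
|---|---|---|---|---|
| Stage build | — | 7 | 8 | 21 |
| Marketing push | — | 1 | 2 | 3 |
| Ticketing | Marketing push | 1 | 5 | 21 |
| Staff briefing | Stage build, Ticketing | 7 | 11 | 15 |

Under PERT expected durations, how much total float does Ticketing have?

te_Stage build = (7 + 4·8 + 21)/6 = 60/6 = 10
te_Marketing push = (1 + 4·2 + 3)/6 = 12/6 = 2
te_Ticketing = (1 + 4·5 + 21)/6 = 42/6 = 7
te_Staff briefing = (7 + 4·11 + 15)/6 = 66/6 = 11

Forward pass:
ES_Stage build = 0; EF_Stage build = 10
ES_Marketing push = 0; EF_Marketing push = 2
ES_Ticketing = 2; EF_Ticketing = 2+7 = 9
ES_Staff briefing = max(EF_Stage build=10, EF_Ticketing=9) = 10; EF_Staff briefing = 10+11 = 21
Expected project duration μ = 21 hours. Critical path: Stage build → Staff briefing.

Backward pass:
LF_Staff briefing = 21; LS_Staff briefing = 21−11 = 10
LF_Ticketing = LS_Staff briefing = 10; LS_Ticketing = 10−7 = 3
LF_Marketing push = LS_Ticketing = 3; LS_Marketing push = 3−2 = 1
LF_Stage build = LS_Staff briefing = 10; LS_Stage build = 10−10 = 0
Slack_Ticketing = LS_Ticketing − ES_Ticketing = 3 − 2 = 1

1 hours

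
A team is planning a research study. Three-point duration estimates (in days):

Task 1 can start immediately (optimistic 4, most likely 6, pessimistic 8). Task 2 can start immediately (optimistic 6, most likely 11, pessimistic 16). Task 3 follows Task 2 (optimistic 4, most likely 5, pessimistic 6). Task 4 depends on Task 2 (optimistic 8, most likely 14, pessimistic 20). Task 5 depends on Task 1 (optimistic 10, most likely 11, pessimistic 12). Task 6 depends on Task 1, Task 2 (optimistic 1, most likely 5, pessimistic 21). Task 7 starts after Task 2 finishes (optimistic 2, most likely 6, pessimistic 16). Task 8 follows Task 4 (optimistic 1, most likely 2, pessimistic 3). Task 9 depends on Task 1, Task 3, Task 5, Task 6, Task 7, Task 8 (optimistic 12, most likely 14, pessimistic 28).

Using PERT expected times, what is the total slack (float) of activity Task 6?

9 days

te_Task 1 = (4 + 4·6 + 8)/6 = 36/6 = 6
te_Task 2 = (6 + 4·11 + 16)/6 = 66/6 = 11
te_Task 3 = (4 + 4·5 + 6)/6 = 30/6 = 5
te_Task 4 = (8 + 4·14 + 20)/6 = 84/6 = 14
te_Task 5 = (10 + 4·11 + 12)/6 = 66/6 = 11
te_Task 6 = (1 + 4·5 + 21)/6 = 42/6 = 7
te_Task 7 = (2 + 4·6 + 16)/6 = 42/6 = 7
te_Task 8 = (1 + 4·2 + 3)/6 = 12/6 = 2
te_Task 9 = (12 + 4·14 + 28)/6 = 96/6 = 16

Forward pass:
ES_Task 1 = 0; EF_Task 1 = 6
ES_Task 2 = 0; EF_Task 2 = 11
ES_Task 3 = 11; EF_Task 3 = 11+5 = 16
ES_Task 4 = 11; EF_Task 4 = 11+14 = 25
ES_Task 5 = 6; EF_Task 5 = 6+11 = 17
ES_Task 6 = max(EF_Task 1=6, EF_Task 2=11) = 11; EF_Task 6 = 11+7 = 18
ES_Task 7 = 11; EF_Task 7 = 11+7 = 18
ES_Task 8 = 25; EF_Task 8 = 25+2 = 27
ES_Task 9 = max(EF_Task 1=6, EF_Task 3=16, EF_Task 5=17, EF_Task 6=18, EF_Task 7=18, EF_Task 8=27) = 27; EF_Task 9 = 27+16 = 43
Expected project duration μ = 43 days. Critical path: Task 2 → Task 4 → Task 8 → Task 9.

Backward pass:
LF_Task 9 = 43; LS_Task 9 = 43−16 = 27
LF_Task 8 = LS_Task 9 = 27; LS_Task 8 = 27−2 = 25
LF_Task 7 = LS_Task 9 = 27; LS_Task 7 = 27−7 = 20
LF_Task 6 = LS_Task 9 = 27; LS_Task 6 = 27−7 = 20
LF_Task 5 = LS_Task 9 = 27; LS_Task 5 = 27−11 = 16
LF_Task 4 = LS_Task 8 = 25; LS_Task 4 = 25−14 = 11
LF_Task 3 = LS_Task 9 = 27; LS_Task 3 = 27−5 = 22
LF_Task 2 = min(LS_Task 3=22, LS_Task 4=11, LS_Task 6=20, LS_Task 7=20) = 11; LS_Task 2 = 11−11 = 0
LF_Task 1 = min(LS_Task 5=16, LS_Task 6=20, LS_Task 9=27) = 16; LS_Task 1 = 16−6 = 10
Slack_Task 6 = LS_Task 6 − ES_Task 6 = 20 − 11 = 9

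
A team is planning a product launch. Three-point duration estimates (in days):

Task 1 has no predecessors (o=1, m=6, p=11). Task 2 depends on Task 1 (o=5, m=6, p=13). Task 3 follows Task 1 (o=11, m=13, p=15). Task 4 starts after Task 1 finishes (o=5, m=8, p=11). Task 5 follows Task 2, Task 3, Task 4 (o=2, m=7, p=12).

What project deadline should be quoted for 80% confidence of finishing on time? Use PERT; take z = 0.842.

28.1 days

te_Task 1 = (1 + 4·6 + 11)/6 = 36/6 = 6; σ²_Task 1 = ((11−1)/6)² = 2.778
te_Task 2 = (5 + 4·6 + 13)/6 = 42/6 = 7; σ²_Task 2 = ((13−5)/6)² = 1.778
te_Task 3 = (11 + 4·13 + 15)/6 = 78/6 = 13; σ²_Task 3 = ((15−11)/6)² = 0.444
te_Task 4 = (5 + 4·8 + 11)/6 = 48/6 = 8; σ²_Task 4 = ((11−5)/6)² = 1.000
te_Task 5 = (2 + 4·7 + 12)/6 = 42/6 = 7; σ²_Task 5 = ((12−2)/6)² = 2.778

Forward pass:
ES_Task 1 = 0; EF_Task 1 = 6
ES_Task 2 = 6; EF_Task 2 = 6+7 = 13
ES_Task 3 = 6; EF_Task 3 = 6+13 = 19
ES_Task 4 = 6; EF_Task 4 = 6+8 = 14
ES_Task 5 = max(EF_Task 2=13, EF_Task 3=19, EF_Task 4=14) = 19; EF_Task 5 = 19+7 = 26
Expected project duration μ = 26 days. Critical path: Task 1 → Task 3 → Task 5.

Variance along critical path = 2.778 + 0.444 + 2.778 = 6.000; σ = 2.449 days.
D = μ + z·σ = 26 + 0.842·2.449 = 28.1 days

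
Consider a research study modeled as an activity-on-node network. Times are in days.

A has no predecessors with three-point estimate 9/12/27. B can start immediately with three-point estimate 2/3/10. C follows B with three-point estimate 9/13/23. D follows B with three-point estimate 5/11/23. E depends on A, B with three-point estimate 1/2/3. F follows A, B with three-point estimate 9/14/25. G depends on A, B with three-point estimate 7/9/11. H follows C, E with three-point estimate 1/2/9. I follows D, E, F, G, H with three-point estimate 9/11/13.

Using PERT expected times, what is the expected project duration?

40 days

te_A = (9 + 4·12 + 27)/6 = 84/6 = 14
te_B = (2 + 4·3 + 10)/6 = 24/6 = 4
te_C = (9 + 4·13 + 23)/6 = 84/6 = 14
te_D = (5 + 4·11 + 23)/6 = 72/6 = 12
te_E = (1 + 4·2 + 3)/6 = 12/6 = 2
te_F = (9 + 4·14 + 25)/6 = 90/6 = 15
te_G = (7 + 4·9 + 11)/6 = 54/6 = 9
te_H = (1 + 4·2 + 9)/6 = 18/6 = 3
te_I = (9 + 4·11 + 13)/6 = 66/6 = 11

Forward pass:
ES_A = 0; EF_A = 14
ES_B = 0; EF_B = 4
ES_C = 4; EF_C = 4+14 = 18
ES_D = 4; EF_D = 4+12 = 16
ES_E = max(EF_A=14, EF_B=4) = 14; EF_E = 14+2 = 16
ES_F = max(EF_A=14, EF_B=4) = 14; EF_F = 14+15 = 29
ES_G = max(EF_A=14, EF_B=4) = 14; EF_G = 14+9 = 23
ES_H = max(EF_C=18, EF_E=16) = 18; EF_H = 18+3 = 21
ES_I = max(EF_D=16, EF_E=16, EF_F=29, EF_G=23, EF_H=21) = 29; EF_I = 29+11 = 40
Expected project duration μ = 40 days. Critical path: A → F → I.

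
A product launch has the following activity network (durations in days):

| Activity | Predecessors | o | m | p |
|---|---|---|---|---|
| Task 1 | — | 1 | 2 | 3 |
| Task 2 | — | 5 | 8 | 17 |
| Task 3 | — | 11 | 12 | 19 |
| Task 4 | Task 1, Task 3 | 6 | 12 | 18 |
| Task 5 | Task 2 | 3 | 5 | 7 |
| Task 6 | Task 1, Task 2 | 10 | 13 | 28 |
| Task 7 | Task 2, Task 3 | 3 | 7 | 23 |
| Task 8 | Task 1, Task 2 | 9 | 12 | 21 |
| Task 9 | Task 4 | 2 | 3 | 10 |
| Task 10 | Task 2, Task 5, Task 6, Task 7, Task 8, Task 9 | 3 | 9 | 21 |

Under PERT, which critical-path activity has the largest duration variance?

te_Task 1 = (1 + 4·2 + 3)/6 = 12/6 = 2; σ²_Task 1 = ((3−1)/6)² = 0.111
te_Task 2 = (5 + 4·8 + 17)/6 = 54/6 = 9; σ²_Task 2 = ((17−5)/6)² = 4.000
te_Task 3 = (11 + 4·12 + 19)/6 = 78/6 = 13; σ²_Task 3 = ((19−11)/6)² = 1.778
te_Task 4 = (6 + 4·12 + 18)/6 = 72/6 = 12; σ²_Task 4 = ((18−6)/6)² = 4.000
te_Task 5 = (3 + 4·5 + 7)/6 = 30/6 = 5; σ²_Task 5 = ((7−3)/6)² = 0.444
te_Task 6 = (10 + 4·13 + 28)/6 = 90/6 = 15; σ²_Task 6 = ((28−10)/6)² = 9.000
te_Task 7 = (3 + 4·7 + 23)/6 = 54/6 = 9; σ²_Task 7 = ((23−3)/6)² = 11.111
te_Task 8 = (9 + 4·12 + 21)/6 = 78/6 = 13; σ²_Task 8 = ((21−9)/6)² = 4.000
te_Task 9 = (2 + 4·3 + 10)/6 = 24/6 = 4; σ²_Task 9 = ((10−2)/6)² = 1.778
te_Task 10 = (3 + 4·9 + 21)/6 = 60/6 = 10; σ²_Task 10 = ((21−3)/6)² = 9.000

Forward pass:
ES_Task 1 = 0; EF_Task 1 = 2
ES_Task 2 = 0; EF_Task 2 = 9
ES_Task 3 = 0; EF_Task 3 = 13
ES_Task 4 = max(EF_Task 1=2, EF_Task 3=13) = 13; EF_Task 4 = 13+12 = 25
ES_Task 5 = 9; EF_Task 5 = 9+5 = 14
ES_Task 6 = max(EF_Task 1=2, EF_Task 2=9) = 9; EF_Task 6 = 9+15 = 24
ES_Task 7 = max(EF_Task 2=9, EF_Task 3=13) = 13; EF_Task 7 = 13+9 = 22
ES_Task 8 = max(EF_Task 1=2, EF_Task 2=9) = 9; EF_Task 8 = 9+13 = 22
ES_Task 9 = 25; EF_Task 9 = 25+4 = 29
ES_Task 10 = max(EF_Task 2=9, EF_Task 5=14, EF_Task 6=24, EF_Task 7=22, EF_Task 8=22, EF_Task 9=29) = 29; EF_Task 10 = 29+10 = 39
Expected project duration μ = 39 days. Critical path: Task 3 → Task 4 → Task 9 → Task 10.

Variances on critical path: σ²_Task 3=1.778, σ²_Task 4=4.000, σ²_Task 9=1.778, σ²_Task 10=9.000.
Largest is σ²_Task 10 = 9.000.

Task 10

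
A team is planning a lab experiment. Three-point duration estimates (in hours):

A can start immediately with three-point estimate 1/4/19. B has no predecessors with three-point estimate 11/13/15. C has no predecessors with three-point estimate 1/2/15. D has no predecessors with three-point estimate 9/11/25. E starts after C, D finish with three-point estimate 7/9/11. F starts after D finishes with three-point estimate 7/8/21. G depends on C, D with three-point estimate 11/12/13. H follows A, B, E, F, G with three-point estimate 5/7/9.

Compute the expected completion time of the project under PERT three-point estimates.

32 hours

te_A = (1 + 4·4 + 19)/6 = 36/6 = 6
te_B = (11 + 4·13 + 15)/6 = 78/6 = 13
te_C = (1 + 4·2 + 15)/6 = 24/6 = 4
te_D = (9 + 4·11 + 25)/6 = 78/6 = 13
te_E = (7 + 4·9 + 11)/6 = 54/6 = 9
te_F = (7 + 4·8 + 21)/6 = 60/6 = 10
te_G = (11 + 4·12 + 13)/6 = 72/6 = 12
te_H = (5 + 4·7 + 9)/6 = 42/6 = 7

Forward pass:
ES_A = 0; EF_A = 6
ES_B = 0; EF_B = 13
ES_C = 0; EF_C = 4
ES_D = 0; EF_D = 13
ES_E = max(EF_C=4, EF_D=13) = 13; EF_E = 13+9 = 22
ES_F = 13; EF_F = 13+10 = 23
ES_G = max(EF_C=4, EF_D=13) = 13; EF_G = 13+12 = 25
ES_H = max(EF_A=6, EF_B=13, EF_E=22, EF_F=23, EF_G=25) = 25; EF_H = 25+7 = 32
Expected project duration μ = 32 hours. Critical path: D → G → H.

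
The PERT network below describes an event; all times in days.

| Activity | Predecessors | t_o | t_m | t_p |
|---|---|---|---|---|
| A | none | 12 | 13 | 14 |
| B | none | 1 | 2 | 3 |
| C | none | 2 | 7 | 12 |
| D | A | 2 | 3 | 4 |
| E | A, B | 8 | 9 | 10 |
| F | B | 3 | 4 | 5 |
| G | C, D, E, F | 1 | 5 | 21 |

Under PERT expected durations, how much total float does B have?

11 days

te_A = (12 + 4·13 + 14)/6 = 78/6 = 13
te_B = (1 + 4·2 + 3)/6 = 12/6 = 2
te_C = (2 + 4·7 + 12)/6 = 42/6 = 7
te_D = (2 + 4·3 + 4)/6 = 18/6 = 3
te_E = (8 + 4·9 + 10)/6 = 54/6 = 9
te_F = (3 + 4·4 + 5)/6 = 24/6 = 4
te_G = (1 + 4·5 + 21)/6 = 42/6 = 7

Forward pass:
ES_A = 0; EF_A = 13
ES_B = 0; EF_B = 2
ES_C = 0; EF_C = 7
ES_D = 13; EF_D = 13+3 = 16
ES_E = max(EF_A=13, EF_B=2) = 13; EF_E = 13+9 = 22
ES_F = 2; EF_F = 2+4 = 6
ES_G = max(EF_C=7, EF_D=16, EF_E=22, EF_F=6) = 22; EF_G = 22+7 = 29
Expected project duration μ = 29 days. Critical path: A → E → G.

Backward pass:
LF_G = 29; LS_G = 29−7 = 22
LF_F = LS_G = 22; LS_F = 22−4 = 18
LF_E = LS_G = 22; LS_E = 22−9 = 13
LF_D = LS_G = 22; LS_D = 22−3 = 19
LF_C = LS_G = 22; LS_C = 22−7 = 15
LF_B = min(LS_E=13, LS_F=18) = 13; LS_B = 13−2 = 11
LF_A = min(LS_D=19, LS_E=13) = 13; LS_A = 13−13 = 0
Slack_B = LS_B − ES_B = 11 − 0 = 11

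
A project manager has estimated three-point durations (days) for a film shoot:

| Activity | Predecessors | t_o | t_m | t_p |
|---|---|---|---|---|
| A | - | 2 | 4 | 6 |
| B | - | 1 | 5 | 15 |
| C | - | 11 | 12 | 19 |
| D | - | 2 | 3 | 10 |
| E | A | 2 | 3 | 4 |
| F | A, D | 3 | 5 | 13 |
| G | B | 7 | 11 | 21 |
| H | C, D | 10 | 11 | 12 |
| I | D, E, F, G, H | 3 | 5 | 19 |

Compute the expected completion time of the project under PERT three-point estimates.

te_A = (2 + 4·4 + 6)/6 = 24/6 = 4
te_B = (1 + 4·5 + 15)/6 = 36/6 = 6
te_C = (11 + 4·12 + 19)/6 = 78/6 = 13
te_D = (2 + 4·3 + 10)/6 = 24/6 = 4
te_E = (2 + 4·3 + 4)/6 = 18/6 = 3
te_F = (3 + 4·5 + 13)/6 = 36/6 = 6
te_G = (7 + 4·11 + 21)/6 = 72/6 = 12
te_H = (10 + 4·11 + 12)/6 = 66/6 = 11
te_I = (3 + 4·5 + 19)/6 = 42/6 = 7

Forward pass:
ES_A = 0; EF_A = 4
ES_B = 0; EF_B = 6
ES_C = 0; EF_C = 13
ES_D = 0; EF_D = 4
ES_E = 4; EF_E = 4+3 = 7
ES_F = max(EF_A=4, EF_D=4) = 4; EF_F = 4+6 = 10
ES_G = 6; EF_G = 6+12 = 18
ES_H = max(EF_C=13, EF_D=4) = 13; EF_H = 13+11 = 24
ES_I = max(EF_D=4, EF_E=7, EF_F=10, EF_G=18, EF_H=24) = 24; EF_I = 24+7 = 31
Expected project duration μ = 31 days. Critical path: C → H → I.

31 days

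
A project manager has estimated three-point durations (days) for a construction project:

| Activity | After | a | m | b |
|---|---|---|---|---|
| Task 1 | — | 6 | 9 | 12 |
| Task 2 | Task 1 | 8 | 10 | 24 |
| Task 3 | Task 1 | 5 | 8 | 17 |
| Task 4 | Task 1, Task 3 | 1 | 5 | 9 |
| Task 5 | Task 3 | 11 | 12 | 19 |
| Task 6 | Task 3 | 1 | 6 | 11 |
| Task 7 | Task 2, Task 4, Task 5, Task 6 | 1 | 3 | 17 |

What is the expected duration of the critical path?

36 days

te_Task 1 = (6 + 4·9 + 12)/6 = 54/6 = 9
te_Task 2 = (8 + 4·10 + 24)/6 = 72/6 = 12
te_Task 3 = (5 + 4·8 + 17)/6 = 54/6 = 9
te_Task 4 = (1 + 4·5 + 9)/6 = 30/6 = 5
te_Task 5 = (11 + 4·12 + 19)/6 = 78/6 = 13
te_Task 6 = (1 + 4·6 + 11)/6 = 36/6 = 6
te_Task 7 = (1 + 4·3 + 17)/6 = 30/6 = 5

Forward pass:
ES_Task 1 = 0; EF_Task 1 = 9
ES_Task 2 = 9; EF_Task 2 = 9+12 = 21
ES_Task 3 = 9; EF_Task 3 = 9+9 = 18
ES_Task 4 = max(EF_Task 1=9, EF_Task 3=18) = 18; EF_Task 4 = 18+5 = 23
ES_Task 5 = 18; EF_Task 5 = 18+13 = 31
ES_Task 6 = 18; EF_Task 6 = 18+6 = 24
ES_Task 7 = max(EF_Task 2=21, EF_Task 4=23, EF_Task 5=31, EF_Task 6=24) = 31; EF_Task 7 = 31+5 = 36
Expected project duration μ = 36 days. Critical path: Task 1 → Task 3 → Task 5 → Task 7.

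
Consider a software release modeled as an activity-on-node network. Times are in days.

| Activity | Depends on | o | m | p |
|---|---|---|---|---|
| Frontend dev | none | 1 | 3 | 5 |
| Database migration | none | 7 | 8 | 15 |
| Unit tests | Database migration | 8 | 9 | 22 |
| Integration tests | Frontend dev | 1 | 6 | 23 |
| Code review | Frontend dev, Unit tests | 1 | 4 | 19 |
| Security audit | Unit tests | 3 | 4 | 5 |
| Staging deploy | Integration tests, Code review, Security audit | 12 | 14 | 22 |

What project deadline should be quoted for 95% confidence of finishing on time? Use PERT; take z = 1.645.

48.2 days

te_Frontend dev = (1 + 4·3 + 5)/6 = 18/6 = 3; σ²_Frontend dev = ((5−1)/6)² = 0.444
te_Database migration = (7 + 4·8 + 15)/6 = 54/6 = 9; σ²_Database migration = ((15−7)/6)² = 1.778
te_Unit tests = (8 + 4·9 + 22)/6 = 66/6 = 11; σ²_Unit tests = ((22−8)/6)² = 5.444
te_Integration tests = (1 + 4·6 + 23)/6 = 48/6 = 8; σ²_Integration tests = ((23−1)/6)² = 13.444
te_Code review = (1 + 4·4 + 19)/6 = 36/6 = 6; σ²_Code review = ((19−1)/6)² = 9.000
te_Security audit = (3 + 4·4 + 5)/6 = 24/6 = 4; σ²_Security audit = ((5−3)/6)² = 0.111
te_Staging deploy = (12 + 4·14 + 22)/6 = 90/6 = 15; σ²_Staging deploy = ((22−12)/6)² = 2.778

Forward pass:
ES_Frontend dev = 0; EF_Frontend dev = 3
ES_Database migration = 0; EF_Database migration = 9
ES_Unit tests = 9; EF_Unit tests = 9+11 = 20
ES_Integration tests = 3; EF_Integration tests = 3+8 = 11
ES_Code review = max(EF_Frontend dev=3, EF_Unit tests=20) = 20; EF_Code review = 20+6 = 26
ES_Security audit = 20; EF_Security audit = 20+4 = 24
ES_Staging deploy = max(EF_Integration tests=11, EF_Code review=26, EF_Security audit=24) = 26; EF_Staging deploy = 26+15 = 41
Expected project duration μ = 41 days. Critical path: Database migration → Unit tests → Code review → Staging deploy.

Variance along critical path = 1.778 + 5.444 + 9.000 + 2.778 = 19.000; σ = 4.359 days.
D = μ + z·σ = 41 + 1.645·4.359 = 48.2 days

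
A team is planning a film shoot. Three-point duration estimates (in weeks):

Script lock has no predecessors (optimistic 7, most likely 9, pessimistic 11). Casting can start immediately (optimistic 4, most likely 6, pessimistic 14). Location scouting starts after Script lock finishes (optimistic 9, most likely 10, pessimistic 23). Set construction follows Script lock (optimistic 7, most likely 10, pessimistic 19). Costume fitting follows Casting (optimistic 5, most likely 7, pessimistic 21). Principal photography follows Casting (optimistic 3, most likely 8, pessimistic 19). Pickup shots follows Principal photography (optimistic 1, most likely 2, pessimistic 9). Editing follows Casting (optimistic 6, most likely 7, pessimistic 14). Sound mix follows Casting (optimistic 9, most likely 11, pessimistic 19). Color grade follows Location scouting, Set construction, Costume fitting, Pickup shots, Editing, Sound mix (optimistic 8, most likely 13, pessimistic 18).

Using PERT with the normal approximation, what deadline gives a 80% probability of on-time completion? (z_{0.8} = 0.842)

te_Script lock = (7 + 4·9 + 11)/6 = 54/6 = 9; σ²_Script lock = ((11−7)/6)² = 0.444
te_Casting = (4 + 4·6 + 14)/6 = 42/6 = 7; σ²_Casting = ((14−4)/6)² = 2.778
te_Location scouting = (9 + 4·10 + 23)/6 = 72/6 = 12; σ²_Location scouting = ((23−9)/6)² = 5.444
te_Set construction = (7 + 4·10 + 19)/6 = 66/6 = 11; σ²_Set construction = ((19−7)/6)² = 4.000
te_Costume fitting = (5 + 4·7 + 21)/6 = 54/6 = 9; σ²_Costume fitting = ((21−5)/6)² = 7.111
te_Principal photography = (3 + 4·8 + 19)/6 = 54/6 = 9; σ²_Principal photography = ((19−3)/6)² = 7.111
te_Pickup shots = (1 + 4·2 + 9)/6 = 18/6 = 3; σ²_Pickup shots = ((9−1)/6)² = 1.778
te_Editing = (6 + 4·7 + 14)/6 = 48/6 = 8; σ²_Editing = ((14−6)/6)² = 1.778
te_Sound mix = (9 + 4·11 + 19)/6 = 72/6 = 12; σ²_Sound mix = ((19−9)/6)² = 2.778
te_Color grade = (8 + 4·13 + 18)/6 = 78/6 = 13; σ²_Color grade = ((18−8)/6)² = 2.778

Forward pass:
ES_Script lock = 0; EF_Script lock = 9
ES_Casting = 0; EF_Casting = 7
ES_Location scouting = 9; EF_Location scouting = 9+12 = 21
ES_Set construction = 9; EF_Set construction = 9+11 = 20
ES_Costume fitting = 7; EF_Costume fitting = 7+9 = 16
ES_Principal photography = 7; EF_Principal photography = 7+9 = 16
ES_Pickup shots = 16; EF_Pickup shots = 16+3 = 19
ES_Editing = 7; EF_Editing = 7+8 = 15
ES_Sound mix = 7; EF_Sound mix = 7+12 = 19
ES_Color grade = max(EF_Location scouting=21, EF_Set construction=20, EF_Costume fitting=16, EF_Pickup shots=19, EF_Editing=15, EF_Sound mix=19) = 21; EF_Color grade = 21+13 = 34
Expected project duration μ = 34 weeks. Critical path: Script lock → Location scouting → Color grade.

Variance along critical path = 0.444 + 5.444 + 2.778 = 8.667; σ = 2.944 weeks.
D = μ + z·σ = 34 + 0.842·2.944 = 36.5 weeks

36.5 weeks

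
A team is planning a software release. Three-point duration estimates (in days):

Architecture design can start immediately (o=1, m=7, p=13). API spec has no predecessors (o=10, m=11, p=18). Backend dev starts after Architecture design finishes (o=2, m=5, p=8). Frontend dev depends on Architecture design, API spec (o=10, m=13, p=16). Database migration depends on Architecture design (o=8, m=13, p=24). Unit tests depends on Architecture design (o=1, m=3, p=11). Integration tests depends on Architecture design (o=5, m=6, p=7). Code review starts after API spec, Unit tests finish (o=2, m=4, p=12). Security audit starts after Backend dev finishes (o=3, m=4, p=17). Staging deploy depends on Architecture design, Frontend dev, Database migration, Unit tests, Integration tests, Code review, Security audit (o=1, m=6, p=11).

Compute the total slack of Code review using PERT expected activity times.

te_Architecture design = (1 + 4·7 + 13)/6 = 42/6 = 7
te_API spec = (10 + 4·11 + 18)/6 = 72/6 = 12
te_Backend dev = (2 + 4·5 + 8)/6 = 30/6 = 5
te_Frontend dev = (10 + 4·13 + 16)/6 = 78/6 = 13
te_Database migration = (8 + 4·13 + 24)/6 = 84/6 = 14
te_Unit tests = (1 + 4·3 + 11)/6 = 24/6 = 4
te_Integration tests = (5 + 4·6 + 7)/6 = 36/6 = 6
te_Code review = (2 + 4·4 + 12)/6 = 30/6 = 5
te_Security audit = (3 + 4·4 + 17)/6 = 36/6 = 6
te_Staging deploy = (1 + 4·6 + 11)/6 = 36/6 = 6

Forward pass:
ES_Architecture design = 0; EF_Architecture design = 7
ES_API spec = 0; EF_API spec = 12
ES_Backend dev = 7; EF_Backend dev = 7+5 = 12
ES_Frontend dev = max(EF_Architecture design=7, EF_API spec=12) = 12; EF_Frontend dev = 12+13 = 25
ES_Database migration = 7; EF_Database migration = 7+14 = 21
ES_Unit tests = 7; EF_Unit tests = 7+4 = 11
ES_Integration tests = 7; EF_Integration tests = 7+6 = 13
ES_Code review = max(EF_API spec=12, EF_Unit tests=11) = 12; EF_Code review = 12+5 = 17
ES_Security audit = 12; EF_Security audit = 12+6 = 18
ES_Staging deploy = max(EF_Architecture design=7, EF_Frontend dev=25, EF_Database migration=21, EF_Unit tests=11, EF_Integration tests=13, EF_Code review=17, EF_Security audit=18) = 25; EF_Staging deploy = 25+6 = 31
Expected project duration μ = 31 days. Critical path: API spec → Frontend dev → Staging deploy.

Backward pass:
LF_Staging deploy = 31; LS_Staging deploy = 31−6 = 25
LF_Security audit = LS_Staging deploy = 25; LS_Security audit = 25−6 = 19
LF_Code review = LS_Staging deploy = 25; LS_Code review = 25−5 = 20
LF_Integration tests = LS_Staging deploy = 25; LS_Integration tests = 25−6 = 19
LF_Unit tests = min(LS_Code review=20, LS_Staging deploy=25) = 20; LS_Unit tests = 20−4 = 16
LF_Database migration = LS_Staging deploy = 25; LS_Database migration = 25−14 = 11
LF_Frontend dev = LS_Staging deploy = 25; LS_Frontend dev = 25−13 = 12
LF_Backend dev = LS_Security audit = 19; LS_Backend dev = 19−5 = 14
LF_API spec = min(LS_Frontend dev=12, LS_Code review=20) = 12; LS_API spec = 12−12 = 0
LF_Architecture design = min(LS_Backend dev=14, LS_Frontend dev=12, LS_Database migration=11, LS_Unit tests=16, LS_Integration tests=19, LS_Staging deploy=25) = 11; LS_Architecture design = 11−7 = 4
Slack_Code review = LS_Code review − ES_Code review = 20 − 12 = 8

8 days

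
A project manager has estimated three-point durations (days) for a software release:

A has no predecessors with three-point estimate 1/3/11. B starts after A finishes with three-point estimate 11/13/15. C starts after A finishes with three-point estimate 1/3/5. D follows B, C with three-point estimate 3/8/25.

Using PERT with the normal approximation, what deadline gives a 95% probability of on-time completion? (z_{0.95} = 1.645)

te_A = (1 + 4·3 + 11)/6 = 24/6 = 4; σ²_A = ((11−1)/6)² = 2.778
te_B = (11 + 4·13 + 15)/6 = 78/6 = 13; σ²_B = ((15−11)/6)² = 0.444
te_C = (1 + 4·3 + 5)/6 = 18/6 = 3; σ²_C = ((5−1)/6)² = 0.444
te_D = (3 + 4·8 + 25)/6 = 60/6 = 10; σ²_D = ((25−3)/6)² = 13.444

Forward pass:
ES_A = 0; EF_A = 4
ES_B = 4; EF_B = 4+13 = 17
ES_C = 4; EF_C = 4+3 = 7
ES_D = max(EF_B=17, EF_C=7) = 17; EF_D = 17+10 = 27
Expected project duration μ = 27 days. Critical path: A → B → D.

Variance along critical path = 2.778 + 0.444 + 13.444 = 16.667; σ = 4.082 days.
D = μ + z·σ = 27 + 1.645·4.082 = 33.7 days

33.7 days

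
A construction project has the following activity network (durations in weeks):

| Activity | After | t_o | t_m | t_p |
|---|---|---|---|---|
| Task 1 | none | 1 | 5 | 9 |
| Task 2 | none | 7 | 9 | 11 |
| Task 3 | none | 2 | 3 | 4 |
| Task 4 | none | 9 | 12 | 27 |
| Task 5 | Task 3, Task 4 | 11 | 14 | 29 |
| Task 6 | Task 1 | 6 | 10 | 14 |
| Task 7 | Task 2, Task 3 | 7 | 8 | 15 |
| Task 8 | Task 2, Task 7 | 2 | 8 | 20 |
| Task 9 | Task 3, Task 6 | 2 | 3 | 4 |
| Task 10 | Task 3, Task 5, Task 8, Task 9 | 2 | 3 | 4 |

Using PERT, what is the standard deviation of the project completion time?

te_Task 1 = (1 + 4·5 + 9)/6 = 30/6 = 5; σ²_Task 1 = ((9−1)/6)² = 1.778
te_Task 2 = (7 + 4·9 + 11)/6 = 54/6 = 9; σ²_Task 2 = ((11−7)/6)² = 0.444
te_Task 3 = (2 + 4·3 + 4)/6 = 18/6 = 3; σ²_Task 3 = ((4−2)/6)² = 0.111
te_Task 4 = (9 + 4·12 + 27)/6 = 84/6 = 14; σ²_Task 4 = ((27−9)/6)² = 9.000
te_Task 5 = (11 + 4·14 + 29)/6 = 96/6 = 16; σ²_Task 5 = ((29−11)/6)² = 9.000
te_Task 6 = (6 + 4·10 + 14)/6 = 60/6 = 10; σ²_Task 6 = ((14−6)/6)² = 1.778
te_Task 7 = (7 + 4·8 + 15)/6 = 54/6 = 9; σ²_Task 7 = ((15−7)/6)² = 1.778
te_Task 8 = (2 + 4·8 + 20)/6 = 54/6 = 9; σ²_Task 8 = ((20−2)/6)² = 9.000
te_Task 9 = (2 + 4·3 + 4)/6 = 18/6 = 3; σ²_Task 9 = ((4−2)/6)² = 0.111
te_Task 10 = (2 + 4·3 + 4)/6 = 18/6 = 3; σ²_Task 10 = ((4−2)/6)² = 0.111

Forward pass:
ES_Task 1 = 0; EF_Task 1 = 5
ES_Task 2 = 0; EF_Task 2 = 9
ES_Task 3 = 0; EF_Task 3 = 3
ES_Task 4 = 0; EF_Task 4 = 14
ES_Task 5 = max(EF_Task 3=3, EF_Task 4=14) = 14; EF_Task 5 = 14+16 = 30
ES_Task 6 = 5; EF_Task 6 = 5+10 = 15
ES_Task 7 = max(EF_Task 2=9, EF_Task 3=3) = 9; EF_Task 7 = 9+9 = 18
ES_Task 8 = max(EF_Task 2=9, EF_Task 7=18) = 18; EF_Task 8 = 18+9 = 27
ES_Task 9 = max(EF_Task 3=3, EF_Task 6=15) = 15; EF_Task 9 = 15+3 = 18
ES_Task 10 = max(EF_Task 3=3, EF_Task 5=30, EF_Task 8=27, EF_Task 9=18) = 30; EF_Task 10 = 30+3 = 33
Expected project duration μ = 33 weeks. Critical path: Task 4 → Task 5 → Task 10.

Variance along critical path = 9.000 + 9.000 + 0.111 = 18.111
σ = √18.111 = 4.256 weeks

4.26 weeks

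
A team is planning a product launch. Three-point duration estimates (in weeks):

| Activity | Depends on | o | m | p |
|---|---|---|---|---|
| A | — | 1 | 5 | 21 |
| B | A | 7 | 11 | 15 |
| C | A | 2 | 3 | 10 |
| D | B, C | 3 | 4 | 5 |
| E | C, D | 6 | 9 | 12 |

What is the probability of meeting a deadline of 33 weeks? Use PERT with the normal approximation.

0.704

te_A = (1 + 4·5 + 21)/6 = 42/6 = 7; σ²_A = ((21−1)/6)² = 11.111
te_B = (7 + 4·11 + 15)/6 = 66/6 = 11; σ²_B = ((15−7)/6)² = 1.778
te_C = (2 + 4·3 + 10)/6 = 24/6 = 4; σ²_C = ((10−2)/6)² = 1.778
te_D = (3 + 4·4 + 5)/6 = 24/6 = 4; σ²_D = ((5−3)/6)² = 0.111
te_E = (6 + 4·9 + 12)/6 = 54/6 = 9; σ²_E = ((12−6)/6)² = 1.000

Forward pass:
ES_A = 0; EF_A = 7
ES_B = 7; EF_B = 7+11 = 18
ES_C = 7; EF_C = 7+4 = 11
ES_D = max(EF_B=18, EF_C=11) = 18; EF_D = 18+4 = 22
ES_E = max(EF_C=11, EF_D=22) = 22; EF_E = 22+9 = 31
Expected project duration μ = 31 weeks. Critical path: A → B → D → E.

Variance along critical path = 11.111 + 1.778 + 0.111 + 1.000 = 14.000; σ = √14.000 = 3.742 weeks.
Z = (33 − 31) / 3.742 = 0.535
P(T ≤ 33) = Φ(0.535) ≈ 0.704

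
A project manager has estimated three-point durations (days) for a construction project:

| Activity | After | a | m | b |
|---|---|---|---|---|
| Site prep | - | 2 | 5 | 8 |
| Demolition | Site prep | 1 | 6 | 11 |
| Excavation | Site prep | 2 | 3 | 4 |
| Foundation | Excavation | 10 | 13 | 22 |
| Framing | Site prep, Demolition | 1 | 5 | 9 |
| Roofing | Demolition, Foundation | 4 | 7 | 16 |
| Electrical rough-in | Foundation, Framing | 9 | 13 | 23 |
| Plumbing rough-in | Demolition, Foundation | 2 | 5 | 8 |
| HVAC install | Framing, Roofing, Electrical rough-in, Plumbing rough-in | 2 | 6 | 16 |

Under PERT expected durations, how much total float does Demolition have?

te_Site prep = (2 + 4·5 + 8)/6 = 30/6 = 5
te_Demolition = (1 + 4·6 + 11)/6 = 36/6 = 6
te_Excavation = (2 + 4·3 + 4)/6 = 18/6 = 3
te_Foundation = (10 + 4·13 + 22)/6 = 84/6 = 14
te_Framing = (1 + 4·5 + 9)/6 = 30/6 = 5
te_Roofing = (4 + 4·7 + 16)/6 = 48/6 = 8
te_Electrical rough-in = (9 + 4·13 + 23)/6 = 84/6 = 14
te_Plumbing rough-in = (2 + 4·5 + 8)/6 = 30/6 = 5
te_HVAC install = (2 + 4·6 + 16)/6 = 42/6 = 7

Forward pass:
ES_Site prep = 0; EF_Site prep = 5
ES_Demolition = 5; EF_Demolition = 5+6 = 11
ES_Excavation = 5; EF_Excavation = 5+3 = 8
ES_Foundation = 8; EF_Foundation = 8+14 = 22
ES_Framing = max(EF_Site prep=5, EF_Demolition=11) = 11; EF_Framing = 11+5 = 16
ES_Roofing = max(EF_Demolition=11, EF_Foundation=22) = 22; EF_Roofing = 22+8 = 30
ES_Electrical rough-in = max(EF_Foundation=22, EF_Framing=16) = 22; EF_Electrical rough-in = 22+14 = 36
ES_Plumbing rough-in = max(EF_Demolition=11, EF_Foundation=22) = 22; EF_Plumbing rough-in = 22+5 = 27
ES_HVAC install = max(EF_Framing=16, EF_Roofing=30, EF_Electrical rough-in=36, EF_Plumbing rough-in=27) = 36; EF_HVAC install = 36+7 = 43
Expected project duration μ = 43 days. Critical path: Site prep → Excavation → Foundation → Electrical rough-in → HVAC install.

Backward pass:
LF_HVAC install = 43; LS_HVAC install = 43−7 = 36
LF_Plumbing rough-in = LS_HVAC install = 36; LS_Plumbing rough-in = 36−5 = 31
LF_Electrical rough-in = LS_HVAC install = 36; LS_Electrical rough-in = 36−14 = 22
LF_Roofing = LS_HVAC install = 36; LS_Roofing = 36−8 = 28
LF_Framing = min(LS_Electrical rough-in=22, LS_HVAC install=36) = 22; LS_Framing = 22−5 = 17
LF_Foundation = min(LS_Roofing=28, LS_Electrical rough-in=22, LS_Plumbing rough-in=31) = 22; LS_Foundation = 22−14 = 8
LF_Excavation = LS_Foundation = 8; LS_Excavation = 8−3 = 5
LF_Demolition = min(LS_Framing=17, LS_Roofing=28, LS_Plumbing rough-in=31) = 17; LS_Demolition = 17−6 = 11
LF_Site prep = min(LS_Demolition=11, LS_Excavation=5, LS_Framing=17) = 5; LS_Site prep = 5−5 = 0
Slack_Demolition = LS_Demolition − ES_Demolition = 11 − 5 = 6

6 days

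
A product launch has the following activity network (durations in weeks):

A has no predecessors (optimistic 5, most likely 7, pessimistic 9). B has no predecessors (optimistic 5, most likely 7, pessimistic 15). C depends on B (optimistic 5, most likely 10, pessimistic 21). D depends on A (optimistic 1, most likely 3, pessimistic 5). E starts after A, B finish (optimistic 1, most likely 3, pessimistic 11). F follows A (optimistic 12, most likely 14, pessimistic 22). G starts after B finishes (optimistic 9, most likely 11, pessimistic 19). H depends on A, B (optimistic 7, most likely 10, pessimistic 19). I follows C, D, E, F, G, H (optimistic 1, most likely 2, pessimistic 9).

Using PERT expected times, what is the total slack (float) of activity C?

3 weeks

te_A = (5 + 4·7 + 9)/6 = 42/6 = 7
te_B = (5 + 4·7 + 15)/6 = 48/6 = 8
te_C = (5 + 4·10 + 21)/6 = 66/6 = 11
te_D = (1 + 4·3 + 5)/6 = 18/6 = 3
te_E = (1 + 4·3 + 11)/6 = 24/6 = 4
te_F = (12 + 4·14 + 22)/6 = 90/6 = 15
te_G = (9 + 4·11 + 19)/6 = 72/6 = 12
te_H = (7 + 4·10 + 19)/6 = 66/6 = 11
te_I = (1 + 4·2 + 9)/6 = 18/6 = 3

Forward pass:
ES_A = 0; EF_A = 7
ES_B = 0; EF_B = 8
ES_C = 8; EF_C = 8+11 = 19
ES_D = 7; EF_D = 7+3 = 10
ES_E = max(EF_A=7, EF_B=8) = 8; EF_E = 8+4 = 12
ES_F = 7; EF_F = 7+15 = 22
ES_G = 8; EF_G = 8+12 = 20
ES_H = max(EF_A=7, EF_B=8) = 8; EF_H = 8+11 = 19
ES_I = max(EF_C=19, EF_D=10, EF_E=12, EF_F=22, EF_G=20, EF_H=19) = 22; EF_I = 22+3 = 25
Expected project duration μ = 25 weeks. Critical path: A → F → I.

Backward pass:
LF_I = 25; LS_I = 25−3 = 22
LF_H = LS_I = 22; LS_H = 22−11 = 11
LF_G = LS_I = 22; LS_G = 22−12 = 10
LF_F = LS_I = 22; LS_F = 22−15 = 7
LF_E = LS_I = 22; LS_E = 22−4 = 18
LF_D = LS_I = 22; LS_D = 22−3 = 19
LF_C = LS_I = 22; LS_C = 22−11 = 11
LF_B = min(LS_C=11, LS_E=18, LS_G=10, LS_H=11) = 10; LS_B = 10−8 = 2
LF_A = min(LS_D=19, LS_E=18, LS_F=7, LS_H=11) = 7; LS_A = 7−7 = 0
Slack_C = LS_C − ES_C = 11 − 8 = 3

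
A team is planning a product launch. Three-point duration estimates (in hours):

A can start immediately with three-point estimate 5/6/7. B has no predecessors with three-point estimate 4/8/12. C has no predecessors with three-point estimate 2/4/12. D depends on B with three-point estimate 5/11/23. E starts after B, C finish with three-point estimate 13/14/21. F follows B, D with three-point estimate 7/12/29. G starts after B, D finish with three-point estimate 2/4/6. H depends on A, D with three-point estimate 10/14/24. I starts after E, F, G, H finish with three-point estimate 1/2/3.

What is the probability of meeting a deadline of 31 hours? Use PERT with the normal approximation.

0.069

te_A = (5 + 4·6 + 7)/6 = 36/6 = 6; σ²_A = ((7−5)/6)² = 0.111
te_B = (4 + 4·8 + 12)/6 = 48/6 = 8; σ²_B = ((12−4)/6)² = 1.778
te_C = (2 + 4·4 + 12)/6 = 30/6 = 5; σ²_C = ((12−2)/6)² = 2.778
te_D = (5 + 4·11 + 23)/6 = 72/6 = 12; σ²_D = ((23−5)/6)² = 9.000
te_E = (13 + 4·14 + 21)/6 = 90/6 = 15; σ²_E = ((21−13)/6)² = 1.778
te_F = (7 + 4·12 + 29)/6 = 84/6 = 14; σ²_F = ((29−7)/6)² = 13.444
te_G = (2 + 4·4 + 6)/6 = 24/6 = 4; σ²_G = ((6−2)/6)² = 0.444
te_H = (10 + 4·14 + 24)/6 = 90/6 = 15; σ²_H = ((24−10)/6)² = 5.444
te_I = (1 + 4·2 + 3)/6 = 12/6 = 2; σ²_I = ((3−1)/6)² = 0.111

Forward pass:
ES_A = 0; EF_A = 6
ES_B = 0; EF_B = 8
ES_C = 0; EF_C = 5
ES_D = 8; EF_D = 8+12 = 20
ES_E = max(EF_B=8, EF_C=5) = 8; EF_E = 8+15 = 23
ES_F = max(EF_B=8, EF_D=20) = 20; EF_F = 20+14 = 34
ES_G = max(EF_B=8, EF_D=20) = 20; EF_G = 20+4 = 24
ES_H = max(EF_A=6, EF_D=20) = 20; EF_H = 20+15 = 35
ES_I = max(EF_E=23, EF_F=34, EF_G=24, EF_H=35) = 35; EF_I = 35+2 = 37
Expected project duration μ = 37 hours. Critical path: B → D → H → I.

Variance along critical path = 1.778 + 9.000 + 5.444 + 0.111 = 16.333; σ = √16.333 = 4.041 hours.
Z = (31 − 37) / 4.041 = -1.485
P(T ≤ 31) = Φ(-1.485) ≈ 0.069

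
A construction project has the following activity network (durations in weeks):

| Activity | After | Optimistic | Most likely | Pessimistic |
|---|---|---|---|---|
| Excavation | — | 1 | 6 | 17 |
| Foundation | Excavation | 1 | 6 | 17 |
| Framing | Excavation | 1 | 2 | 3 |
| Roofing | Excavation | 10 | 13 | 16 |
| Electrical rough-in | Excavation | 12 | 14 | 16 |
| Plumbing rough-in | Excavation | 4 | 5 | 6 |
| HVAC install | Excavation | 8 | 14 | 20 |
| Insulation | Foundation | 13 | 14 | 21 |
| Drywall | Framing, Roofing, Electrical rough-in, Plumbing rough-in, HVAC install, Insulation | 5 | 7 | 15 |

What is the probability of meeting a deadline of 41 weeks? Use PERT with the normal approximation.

0.822

te_Excavation = (1 + 4·6 + 17)/6 = 42/6 = 7; σ²_Excavation = ((17−1)/6)² = 7.111
te_Foundation = (1 + 4·6 + 17)/6 = 42/6 = 7; σ²_Foundation = ((17−1)/6)² = 7.111
te_Framing = (1 + 4·2 + 3)/6 = 12/6 = 2; σ²_Framing = ((3−1)/6)² = 0.111
te_Roofing = (10 + 4·13 + 16)/6 = 78/6 = 13; σ²_Roofing = ((16−10)/6)² = 1.000
te_Electrical rough-in = (12 + 4·14 + 16)/6 = 84/6 = 14; σ²_Electrical rough-in = ((16−12)/6)² = 0.444
te_Plumbing rough-in = (4 + 4·5 + 6)/6 = 30/6 = 5; σ²_Plumbing rough-in = ((6−4)/6)² = 0.111
te_HVAC install = (8 + 4·14 + 20)/6 = 84/6 = 14; σ²_HVAC install = ((20−8)/6)² = 4.000
te_Insulation = (13 + 4·14 + 21)/6 = 90/6 = 15; σ²_Insulation = ((21−13)/6)² = 1.778
te_Drywall = (5 + 4·7 + 15)/6 = 48/6 = 8; σ²_Drywall = ((15−5)/6)² = 2.778

Forward pass:
ES_Excavation = 0; EF_Excavation = 7
ES_Foundation = 7; EF_Foundation = 7+7 = 14
ES_Framing = 7; EF_Framing = 7+2 = 9
ES_Roofing = 7; EF_Roofing = 7+13 = 20
ES_Electrical rough-in = 7; EF_Electrical rough-in = 7+14 = 21
ES_Plumbing rough-in = 7; EF_Plumbing rough-in = 7+5 = 12
ES_HVAC install = 7; EF_HVAC install = 7+14 = 21
ES_Insulation = 14; EF_Insulation = 14+15 = 29
ES_Drywall = max(EF_Framing=9, EF_Roofing=20, EF_Electrical rough-in=21, EF_Plumbing rough-in=12, EF_HVAC install=21, EF_Insulation=29) = 29; EF_Drywall = 29+8 = 37
Expected project duration μ = 37 weeks. Critical path: Excavation → Foundation → Insulation → Drywall.

Variance along critical path = 7.111 + 7.111 + 1.778 + 2.778 = 18.778; σ = √18.778 = 4.333 weeks.
Z = (41 − 37) / 4.333 = 0.923
P(T ≤ 41) = Φ(0.923) ≈ 0.822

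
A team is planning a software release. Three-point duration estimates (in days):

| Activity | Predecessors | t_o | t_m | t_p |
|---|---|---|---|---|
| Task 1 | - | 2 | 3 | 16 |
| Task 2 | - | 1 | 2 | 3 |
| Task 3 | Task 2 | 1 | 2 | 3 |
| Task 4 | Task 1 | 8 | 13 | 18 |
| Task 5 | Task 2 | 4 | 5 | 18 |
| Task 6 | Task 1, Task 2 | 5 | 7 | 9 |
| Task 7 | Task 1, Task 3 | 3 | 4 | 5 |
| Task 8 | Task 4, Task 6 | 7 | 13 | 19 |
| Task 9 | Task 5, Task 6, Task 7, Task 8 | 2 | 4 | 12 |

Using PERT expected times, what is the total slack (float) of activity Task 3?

23 days

te_Task 1 = (2 + 4·3 + 16)/6 = 30/6 = 5
te_Task 2 = (1 + 4·2 + 3)/6 = 12/6 = 2
te_Task 3 = (1 + 4·2 + 3)/6 = 12/6 = 2
te_Task 4 = (8 + 4·13 + 18)/6 = 78/6 = 13
te_Task 5 = (4 + 4·5 + 18)/6 = 42/6 = 7
te_Task 6 = (5 + 4·7 + 9)/6 = 42/6 = 7
te_Task 7 = (3 + 4·4 + 5)/6 = 24/6 = 4
te_Task 8 = (7 + 4·13 + 19)/6 = 78/6 = 13
te_Task 9 = (2 + 4·4 + 12)/6 = 30/6 = 5

Forward pass:
ES_Task 1 = 0; EF_Task 1 = 5
ES_Task 2 = 0; EF_Task 2 = 2
ES_Task 3 = 2; EF_Task 3 = 2+2 = 4
ES_Task 4 = 5; EF_Task 4 = 5+13 = 18
ES_Task 5 = 2; EF_Task 5 = 2+7 = 9
ES_Task 6 = max(EF_Task 1=5, EF_Task 2=2) = 5; EF_Task 6 = 5+7 = 12
ES_Task 7 = max(EF_Task 1=5, EF_Task 3=4) = 5; EF_Task 7 = 5+4 = 9
ES_Task 8 = max(EF_Task 4=18, EF_Task 6=12) = 18; EF_Task 8 = 18+13 = 31
ES_Task 9 = max(EF_Task 5=9, EF_Task 6=12, EF_Task 7=9, EF_Task 8=31) = 31; EF_Task 9 = 31+5 = 36
Expected project duration μ = 36 days. Critical path: Task 1 → Task 4 → Task 8 → Task 9.

Backward pass:
LF_Task 9 = 36; LS_Task 9 = 36−5 = 31
LF_Task 8 = LS_Task 9 = 31; LS_Task 8 = 31−13 = 18
LF_Task 7 = LS_Task 9 = 31; LS_Task 7 = 31−4 = 27
LF_Task 6 = min(LS_Task 8=18, LS_Task 9=31) = 18; LS_Task 6 = 18−7 = 11
LF_Task 5 = LS_Task 9 = 31; LS_Task 5 = 31−7 = 24
LF_Task 4 = LS_Task 8 = 18; LS_Task 4 = 18−13 = 5
LF_Task 3 = LS_Task 7 = 27; LS_Task 3 = 27−2 = 25
LF_Task 2 = min(LS_Task 3=25, LS_Task 5=24, LS_Task 6=11) = 11; LS_Task 2 = 11−2 = 9
LF_Task 1 = min(LS_Task 4=5, LS_Task 6=11, LS_Task 7=27) = 5; LS_Task 1 = 5−5 = 0
Slack_Task 3 = LS_Task 3 − ES_Task 3 = 25 − 2 = 23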